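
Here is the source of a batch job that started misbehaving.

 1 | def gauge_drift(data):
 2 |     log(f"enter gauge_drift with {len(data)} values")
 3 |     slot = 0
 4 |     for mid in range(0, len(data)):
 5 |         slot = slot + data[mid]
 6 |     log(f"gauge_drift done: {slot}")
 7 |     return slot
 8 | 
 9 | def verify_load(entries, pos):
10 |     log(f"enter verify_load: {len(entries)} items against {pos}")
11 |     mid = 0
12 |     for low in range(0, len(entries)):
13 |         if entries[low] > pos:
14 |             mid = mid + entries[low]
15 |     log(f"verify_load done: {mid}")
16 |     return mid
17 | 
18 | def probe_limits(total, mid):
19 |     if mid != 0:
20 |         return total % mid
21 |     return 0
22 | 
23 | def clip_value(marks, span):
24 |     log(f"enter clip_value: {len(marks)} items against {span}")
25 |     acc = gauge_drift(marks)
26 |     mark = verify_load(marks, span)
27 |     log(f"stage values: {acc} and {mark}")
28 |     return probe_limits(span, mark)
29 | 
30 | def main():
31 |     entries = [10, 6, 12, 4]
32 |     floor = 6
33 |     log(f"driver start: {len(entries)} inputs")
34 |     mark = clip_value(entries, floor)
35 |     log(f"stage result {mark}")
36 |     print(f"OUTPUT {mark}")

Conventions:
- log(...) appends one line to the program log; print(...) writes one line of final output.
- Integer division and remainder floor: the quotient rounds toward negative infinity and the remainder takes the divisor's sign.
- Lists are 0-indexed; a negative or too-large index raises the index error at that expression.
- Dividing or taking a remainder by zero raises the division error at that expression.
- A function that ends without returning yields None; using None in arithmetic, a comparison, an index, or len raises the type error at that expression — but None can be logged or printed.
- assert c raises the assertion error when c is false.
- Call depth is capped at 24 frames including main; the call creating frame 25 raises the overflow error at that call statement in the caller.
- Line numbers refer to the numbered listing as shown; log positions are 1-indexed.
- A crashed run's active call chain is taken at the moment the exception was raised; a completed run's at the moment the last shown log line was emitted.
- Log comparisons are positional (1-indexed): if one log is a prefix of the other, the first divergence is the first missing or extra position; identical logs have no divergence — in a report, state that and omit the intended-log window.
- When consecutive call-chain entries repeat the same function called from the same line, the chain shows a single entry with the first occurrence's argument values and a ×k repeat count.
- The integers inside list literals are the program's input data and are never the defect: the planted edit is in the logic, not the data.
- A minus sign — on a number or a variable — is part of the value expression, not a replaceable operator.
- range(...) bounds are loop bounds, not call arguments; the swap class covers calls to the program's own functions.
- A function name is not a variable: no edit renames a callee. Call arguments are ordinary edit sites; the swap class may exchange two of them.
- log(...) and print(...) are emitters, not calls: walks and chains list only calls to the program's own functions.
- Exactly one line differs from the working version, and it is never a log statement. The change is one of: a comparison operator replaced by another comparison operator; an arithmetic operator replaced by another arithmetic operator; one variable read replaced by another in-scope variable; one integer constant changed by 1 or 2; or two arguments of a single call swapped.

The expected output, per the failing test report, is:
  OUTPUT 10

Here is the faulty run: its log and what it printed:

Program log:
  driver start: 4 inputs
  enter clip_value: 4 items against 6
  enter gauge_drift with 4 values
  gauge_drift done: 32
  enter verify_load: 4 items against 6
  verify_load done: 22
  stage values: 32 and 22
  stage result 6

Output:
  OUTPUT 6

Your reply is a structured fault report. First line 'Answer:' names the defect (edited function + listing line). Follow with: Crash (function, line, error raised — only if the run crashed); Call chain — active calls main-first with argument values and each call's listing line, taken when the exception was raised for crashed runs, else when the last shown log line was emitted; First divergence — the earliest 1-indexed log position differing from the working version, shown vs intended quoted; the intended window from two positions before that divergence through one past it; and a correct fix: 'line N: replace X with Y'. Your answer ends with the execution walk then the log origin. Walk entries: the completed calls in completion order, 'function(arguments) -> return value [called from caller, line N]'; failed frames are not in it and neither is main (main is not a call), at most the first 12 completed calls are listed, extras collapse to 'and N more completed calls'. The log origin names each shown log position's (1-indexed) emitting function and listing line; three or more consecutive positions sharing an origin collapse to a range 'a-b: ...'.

Answer: the defect is in clip_value at line 28.
Core observation: The log first diverges at position 8: the faulty run prints 'stage result 6' where the working version prints 'stage result 10'.
Call chain: main.
First divergence: at position 8 the run shows 'stage result 6' where the working version logs 'stage result 10'.
Intended log window:
  6: verify_load done: 22
  7: stage values: 32 and 22
  8: stage result 10
Execution walk:
  gauge_drift([10, 6, 12, 4]) -> 32  [called from clip_value, line 25]
  verify_load([10, 6, 12, 4], 6) -> 22  [called from clip_value, line 26]
  probe_limits(6, 22) -> 6  [called from clip_value, line 28]
  clip_value([10, 6, 12, 4], 6) -> 6  [called from main, line 34]
Origin of each log line:
  1 — main, line 33
  2 — clip_value, line 24
  3 — gauge_drift, line 2
  4 — gauge_drift, line 6
  5 — verify_load, line 10
  6 — verify_load, line 15
  7 — clip_value, line 27
  8 — main, line 35
A correct fix: line 28: replace `span` with `acc`.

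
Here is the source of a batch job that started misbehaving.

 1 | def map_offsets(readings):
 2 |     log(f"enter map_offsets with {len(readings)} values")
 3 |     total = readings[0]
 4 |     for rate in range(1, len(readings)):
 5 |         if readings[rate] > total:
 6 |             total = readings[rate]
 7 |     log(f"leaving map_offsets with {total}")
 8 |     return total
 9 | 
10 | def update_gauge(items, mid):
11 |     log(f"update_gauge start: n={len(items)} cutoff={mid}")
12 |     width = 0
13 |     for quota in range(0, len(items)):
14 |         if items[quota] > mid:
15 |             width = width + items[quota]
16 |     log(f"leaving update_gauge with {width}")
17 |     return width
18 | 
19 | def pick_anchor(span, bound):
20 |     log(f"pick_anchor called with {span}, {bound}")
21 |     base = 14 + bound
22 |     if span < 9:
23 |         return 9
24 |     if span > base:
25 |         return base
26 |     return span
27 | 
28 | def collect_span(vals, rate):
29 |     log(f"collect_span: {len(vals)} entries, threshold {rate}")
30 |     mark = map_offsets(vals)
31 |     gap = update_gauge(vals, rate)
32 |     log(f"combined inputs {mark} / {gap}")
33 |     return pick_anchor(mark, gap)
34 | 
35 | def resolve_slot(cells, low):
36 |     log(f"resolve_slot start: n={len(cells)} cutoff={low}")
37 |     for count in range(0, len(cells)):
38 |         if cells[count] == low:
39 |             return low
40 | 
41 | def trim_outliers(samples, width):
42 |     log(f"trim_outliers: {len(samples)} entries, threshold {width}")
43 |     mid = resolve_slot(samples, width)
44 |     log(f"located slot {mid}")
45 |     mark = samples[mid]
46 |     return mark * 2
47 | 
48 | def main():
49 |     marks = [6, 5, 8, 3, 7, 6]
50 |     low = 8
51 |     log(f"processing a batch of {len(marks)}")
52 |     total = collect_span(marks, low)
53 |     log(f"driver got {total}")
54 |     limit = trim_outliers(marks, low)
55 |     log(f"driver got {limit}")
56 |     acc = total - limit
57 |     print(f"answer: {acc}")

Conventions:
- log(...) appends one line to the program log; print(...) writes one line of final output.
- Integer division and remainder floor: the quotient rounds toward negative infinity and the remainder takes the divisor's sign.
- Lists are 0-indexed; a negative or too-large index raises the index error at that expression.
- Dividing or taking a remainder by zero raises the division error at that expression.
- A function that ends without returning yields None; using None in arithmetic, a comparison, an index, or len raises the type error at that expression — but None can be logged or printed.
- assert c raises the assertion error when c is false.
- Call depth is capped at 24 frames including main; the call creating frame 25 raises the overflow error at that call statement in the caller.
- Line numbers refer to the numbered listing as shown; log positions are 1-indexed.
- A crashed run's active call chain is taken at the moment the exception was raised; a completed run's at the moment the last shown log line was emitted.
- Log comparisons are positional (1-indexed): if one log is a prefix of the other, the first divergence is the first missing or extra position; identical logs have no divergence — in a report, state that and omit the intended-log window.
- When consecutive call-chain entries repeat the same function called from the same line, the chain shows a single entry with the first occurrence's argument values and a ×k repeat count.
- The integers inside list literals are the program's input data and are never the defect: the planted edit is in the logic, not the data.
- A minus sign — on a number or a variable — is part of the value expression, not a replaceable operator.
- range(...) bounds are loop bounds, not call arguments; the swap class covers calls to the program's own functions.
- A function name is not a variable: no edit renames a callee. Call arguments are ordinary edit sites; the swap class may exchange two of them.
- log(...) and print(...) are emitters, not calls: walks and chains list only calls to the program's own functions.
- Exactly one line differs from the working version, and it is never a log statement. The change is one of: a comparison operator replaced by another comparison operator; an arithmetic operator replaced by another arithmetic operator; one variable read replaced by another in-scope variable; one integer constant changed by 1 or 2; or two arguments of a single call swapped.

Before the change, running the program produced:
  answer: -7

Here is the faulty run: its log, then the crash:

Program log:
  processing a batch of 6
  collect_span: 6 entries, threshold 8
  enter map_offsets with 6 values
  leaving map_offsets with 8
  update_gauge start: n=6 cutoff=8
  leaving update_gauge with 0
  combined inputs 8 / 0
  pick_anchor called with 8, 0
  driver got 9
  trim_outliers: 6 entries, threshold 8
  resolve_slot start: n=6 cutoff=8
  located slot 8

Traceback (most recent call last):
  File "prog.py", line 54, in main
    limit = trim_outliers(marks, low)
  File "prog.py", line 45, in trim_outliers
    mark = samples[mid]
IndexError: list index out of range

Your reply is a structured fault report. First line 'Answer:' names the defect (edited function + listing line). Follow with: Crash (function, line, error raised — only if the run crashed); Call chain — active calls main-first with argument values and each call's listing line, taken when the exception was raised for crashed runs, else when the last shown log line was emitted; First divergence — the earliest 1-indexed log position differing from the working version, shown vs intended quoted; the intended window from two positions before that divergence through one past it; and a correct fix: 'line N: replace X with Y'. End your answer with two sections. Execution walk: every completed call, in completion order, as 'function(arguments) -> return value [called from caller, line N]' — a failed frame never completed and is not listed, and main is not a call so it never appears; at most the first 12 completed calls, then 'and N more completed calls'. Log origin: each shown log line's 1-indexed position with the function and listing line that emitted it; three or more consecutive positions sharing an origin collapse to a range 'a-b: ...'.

Answer: the defect is in resolve_slot at line 39.
Core observation: The earliest visible damage is log position 12 — 'located slot 8' rather than the intended 'located slot 2'.
Crash: trim_outliers, line 45, IndexError.
Call chain: main -> trim_outliers([6, 5, 8, 3, 7, 6], 8) (called at line 54).
First divergence: position 12 — the shown line 'located slot 8' should read 'located slot 2'.
Intended log window:
  10: trim_outliers: 6 entries, threshold 8
  11: resolve_slot start: n=6 cutoff=8
  12: located slot 2
  13: driver got 16
Execution walk:
  map_offsets([6, 5, 8, 3, 7, 6]) -> 8  [called from collect_span, line 30]
  update_gauge([6, 5, 8, 3, 7, 6], 8) -> 0  [called from collect_span, line 31]
  pick_anchor(8, 0) -> 9  [called from collect_span, line 33]
  collect_span([6, 5, 8, 3, 7, 6], 8) -> 9  [called from main, line 52]
  resolve_slot([6, 5, 8, 3, 7, 6], 8) -> 8  [called from trim_outliers, line 43]
Log origins:
  1 — main, line 51
  2 — collect_span, line 29
  3 — map_offsets, line 2
  4 — map_offsets, line 7
  5 — update_gauge, line 11
  6 — update_gauge, line 16
  7 — collect_span, line 32
  8 — pick_anchor, line 20
  9 — main, line 53
  10 — trim_outliers, line 42
  11 — resolve_slot, line 36
  12 — trim_outliers, line 44
A correct fix: line 39: replace `low` with `count`.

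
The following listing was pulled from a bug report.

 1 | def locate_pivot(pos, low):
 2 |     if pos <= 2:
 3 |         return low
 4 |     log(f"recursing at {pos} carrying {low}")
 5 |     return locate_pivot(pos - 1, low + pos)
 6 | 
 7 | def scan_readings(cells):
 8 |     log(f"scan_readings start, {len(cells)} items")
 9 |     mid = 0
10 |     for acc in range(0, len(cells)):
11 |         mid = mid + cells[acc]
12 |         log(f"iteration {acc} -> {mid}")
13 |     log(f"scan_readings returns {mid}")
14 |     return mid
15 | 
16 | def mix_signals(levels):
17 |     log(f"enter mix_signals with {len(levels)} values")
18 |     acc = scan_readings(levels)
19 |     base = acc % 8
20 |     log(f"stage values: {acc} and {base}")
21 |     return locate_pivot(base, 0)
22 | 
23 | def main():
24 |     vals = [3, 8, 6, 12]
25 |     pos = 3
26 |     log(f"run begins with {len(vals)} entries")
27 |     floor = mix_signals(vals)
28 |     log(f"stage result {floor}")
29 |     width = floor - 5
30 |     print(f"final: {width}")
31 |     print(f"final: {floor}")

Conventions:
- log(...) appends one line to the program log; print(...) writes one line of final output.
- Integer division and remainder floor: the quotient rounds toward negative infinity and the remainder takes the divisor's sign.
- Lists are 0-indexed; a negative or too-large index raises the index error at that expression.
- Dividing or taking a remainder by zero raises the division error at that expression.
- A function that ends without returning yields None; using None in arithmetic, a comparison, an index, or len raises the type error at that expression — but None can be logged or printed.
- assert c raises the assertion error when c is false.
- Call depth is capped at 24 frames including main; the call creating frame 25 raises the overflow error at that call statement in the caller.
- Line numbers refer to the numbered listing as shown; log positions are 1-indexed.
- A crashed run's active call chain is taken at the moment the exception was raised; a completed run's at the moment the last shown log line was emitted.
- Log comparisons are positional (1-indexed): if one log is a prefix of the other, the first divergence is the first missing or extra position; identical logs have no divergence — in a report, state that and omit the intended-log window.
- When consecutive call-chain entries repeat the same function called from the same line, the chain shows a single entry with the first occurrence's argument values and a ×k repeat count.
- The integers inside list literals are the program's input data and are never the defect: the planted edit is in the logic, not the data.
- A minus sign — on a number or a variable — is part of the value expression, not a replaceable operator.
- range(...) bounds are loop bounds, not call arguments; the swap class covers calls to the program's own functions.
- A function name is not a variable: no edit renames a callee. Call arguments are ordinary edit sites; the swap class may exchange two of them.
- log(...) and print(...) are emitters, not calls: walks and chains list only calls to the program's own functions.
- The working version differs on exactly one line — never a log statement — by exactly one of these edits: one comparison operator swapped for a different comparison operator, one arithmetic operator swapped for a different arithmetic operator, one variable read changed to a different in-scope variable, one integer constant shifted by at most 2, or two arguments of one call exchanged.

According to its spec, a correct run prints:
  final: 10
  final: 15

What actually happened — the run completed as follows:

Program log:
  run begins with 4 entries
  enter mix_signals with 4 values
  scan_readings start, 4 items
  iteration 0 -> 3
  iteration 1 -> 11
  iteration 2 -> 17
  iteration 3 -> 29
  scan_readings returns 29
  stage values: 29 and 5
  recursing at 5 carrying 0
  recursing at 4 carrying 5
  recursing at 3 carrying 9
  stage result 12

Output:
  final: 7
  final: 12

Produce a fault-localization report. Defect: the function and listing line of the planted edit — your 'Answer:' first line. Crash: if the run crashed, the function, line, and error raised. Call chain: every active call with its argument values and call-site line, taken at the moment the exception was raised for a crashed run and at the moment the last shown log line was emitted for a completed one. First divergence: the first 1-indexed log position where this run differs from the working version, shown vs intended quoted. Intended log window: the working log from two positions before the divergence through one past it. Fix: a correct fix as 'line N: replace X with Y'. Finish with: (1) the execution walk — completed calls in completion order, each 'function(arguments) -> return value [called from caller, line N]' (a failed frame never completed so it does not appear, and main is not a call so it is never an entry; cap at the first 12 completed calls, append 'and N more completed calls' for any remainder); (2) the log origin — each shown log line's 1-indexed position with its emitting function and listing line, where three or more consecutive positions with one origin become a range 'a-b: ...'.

Answer: the defect is in locate_pivot at line 2.
The tell: Everything matches until log position 13, which reads 'stage result 12' in place of 'recursing at 2 carrying 12'.
Call chain: main.
First divergence: position 13 — shown 'stage result 12', intended 'recursing at 2 carrying 12'.
Intended log window:
  11: recursing at 4 carrying 5
  12: recursing at 3 carrying 9
  13: recursing at 2 carrying 12
  14: recursing at 1 carrying 14
Execution walk:
  scan_readings([3, 8, 6, 12]) -> 29  [called from mix_signals, line 18]
  locate_pivot(2, 12) -> 12  [called from locate_pivot, line 5]
  locate_pivot(3, 9) -> 12  [called from locate_pivot, line 5]
  locate_pivot(4, 5) -> 12  [called from locate_pivot, line 5]
  locate_pivot(5, 0) -> 12  [called from mix_signals, line 21]
  mix_signals([3, 8, 6, 12]) -> 12  [called from main, line 27]
Origin of each log line:
  1: logged in main at line 26
  2: logged in mix_signals at line 17
  3: logged in scan_readings at line 8
  4-7: logged in scan_readings at line 12
  8: logged in scan_readings at line 13
  9: logged in mix_signals at line 20
  10-12: logged in locate_pivot at line 4
  13: logged in main at line 28
A correct fix: line 2: replace `2` with `0`.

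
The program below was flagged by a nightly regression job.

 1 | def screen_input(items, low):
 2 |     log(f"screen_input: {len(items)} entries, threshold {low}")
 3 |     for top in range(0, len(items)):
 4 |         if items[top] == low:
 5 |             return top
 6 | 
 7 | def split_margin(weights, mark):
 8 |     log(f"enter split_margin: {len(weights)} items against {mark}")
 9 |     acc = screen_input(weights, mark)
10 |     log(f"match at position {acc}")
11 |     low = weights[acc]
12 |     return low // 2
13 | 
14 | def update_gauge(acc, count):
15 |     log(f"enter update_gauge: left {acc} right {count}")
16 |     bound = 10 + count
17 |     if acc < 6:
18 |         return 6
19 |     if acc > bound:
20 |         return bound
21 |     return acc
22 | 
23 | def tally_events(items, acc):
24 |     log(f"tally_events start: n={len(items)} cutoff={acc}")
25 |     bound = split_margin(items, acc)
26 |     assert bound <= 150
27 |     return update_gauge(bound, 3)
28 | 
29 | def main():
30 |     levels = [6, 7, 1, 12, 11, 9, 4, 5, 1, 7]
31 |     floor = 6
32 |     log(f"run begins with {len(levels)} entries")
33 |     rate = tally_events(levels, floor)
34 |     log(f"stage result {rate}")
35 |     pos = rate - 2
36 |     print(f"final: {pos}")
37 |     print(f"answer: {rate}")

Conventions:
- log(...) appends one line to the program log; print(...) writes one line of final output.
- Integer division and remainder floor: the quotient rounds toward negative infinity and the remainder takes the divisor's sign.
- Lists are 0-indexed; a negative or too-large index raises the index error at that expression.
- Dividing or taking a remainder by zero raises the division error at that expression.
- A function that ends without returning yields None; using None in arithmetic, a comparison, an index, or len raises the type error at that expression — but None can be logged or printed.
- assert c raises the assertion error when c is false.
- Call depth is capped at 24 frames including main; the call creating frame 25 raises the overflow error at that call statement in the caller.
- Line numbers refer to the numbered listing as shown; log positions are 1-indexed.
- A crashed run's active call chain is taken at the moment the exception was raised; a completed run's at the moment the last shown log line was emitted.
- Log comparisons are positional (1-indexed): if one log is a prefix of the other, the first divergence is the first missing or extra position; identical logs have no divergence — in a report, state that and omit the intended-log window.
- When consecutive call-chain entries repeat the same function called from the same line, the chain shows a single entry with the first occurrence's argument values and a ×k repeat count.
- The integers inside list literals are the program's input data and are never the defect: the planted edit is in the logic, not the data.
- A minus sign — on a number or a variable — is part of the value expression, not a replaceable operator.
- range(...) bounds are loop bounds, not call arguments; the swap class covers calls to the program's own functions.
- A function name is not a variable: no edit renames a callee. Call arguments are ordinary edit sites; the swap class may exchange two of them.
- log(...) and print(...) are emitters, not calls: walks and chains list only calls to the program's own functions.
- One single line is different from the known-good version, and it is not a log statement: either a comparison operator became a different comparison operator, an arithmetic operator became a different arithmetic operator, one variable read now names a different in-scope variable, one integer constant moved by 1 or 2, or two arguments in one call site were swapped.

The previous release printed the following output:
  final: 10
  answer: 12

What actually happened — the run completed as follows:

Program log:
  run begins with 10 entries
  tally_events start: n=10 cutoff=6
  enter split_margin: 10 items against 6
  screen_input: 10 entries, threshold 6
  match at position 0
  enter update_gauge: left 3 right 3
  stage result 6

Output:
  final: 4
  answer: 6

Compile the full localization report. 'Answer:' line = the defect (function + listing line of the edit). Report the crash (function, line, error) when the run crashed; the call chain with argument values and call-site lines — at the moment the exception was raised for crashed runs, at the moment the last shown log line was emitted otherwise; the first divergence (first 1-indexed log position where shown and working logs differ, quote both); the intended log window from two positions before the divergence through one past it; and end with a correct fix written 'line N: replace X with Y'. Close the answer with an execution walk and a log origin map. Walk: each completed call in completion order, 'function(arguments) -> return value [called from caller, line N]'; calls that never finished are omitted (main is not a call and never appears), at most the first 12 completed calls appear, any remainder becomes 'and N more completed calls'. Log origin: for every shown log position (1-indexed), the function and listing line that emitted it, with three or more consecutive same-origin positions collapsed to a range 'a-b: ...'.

Answer: the defect is in split_margin at line 12.
Key observation: Position 6 is the first bad log line: 'enter update_gauge: left 3 right 3' should read 'enter update_gauge: left 12 right 3'.
Call chain: main.
First divergence: position 6 — shown 'enter update_gauge: left 3 right 3', intended 'enter update_gauge: left 12 right 3'.
Intended log window:
  4: screen_input: 10 entries, threshold 6
  5: match at position 0
  6: enter update_gauge: left 12 right 3
  7: stage result 12
Execution walk:
  screen_input([6, 7, 1, 12, 11, 9, 4, 5, 1, 7], 6) -> 0  [called from split_margin, line 9]
  split_margin([6, 7, 1, 12, 11, 9, 4, 5, 1, 7], 6) -> 3  [called from tally_events, line 25]
  update_gauge(3, 3) -> 6  [called from tally_events, line 27]
  tally_events([6, 7, 1, 12, 11, 9, 4, 5, 1, 7], 6) -> 6  [called from main, line 33]
Log origins:
  1: logged in main at line 32
  2: logged in tally_events at line 24
  3: logged in split_margin at line 8
  4: logged in screen_input at line 2
  5: logged in split_margin at line 10
  6: logged in update_gauge at line 15
  7: logged in main at line 34
A correct fix: line 12: replace `//` with `*`.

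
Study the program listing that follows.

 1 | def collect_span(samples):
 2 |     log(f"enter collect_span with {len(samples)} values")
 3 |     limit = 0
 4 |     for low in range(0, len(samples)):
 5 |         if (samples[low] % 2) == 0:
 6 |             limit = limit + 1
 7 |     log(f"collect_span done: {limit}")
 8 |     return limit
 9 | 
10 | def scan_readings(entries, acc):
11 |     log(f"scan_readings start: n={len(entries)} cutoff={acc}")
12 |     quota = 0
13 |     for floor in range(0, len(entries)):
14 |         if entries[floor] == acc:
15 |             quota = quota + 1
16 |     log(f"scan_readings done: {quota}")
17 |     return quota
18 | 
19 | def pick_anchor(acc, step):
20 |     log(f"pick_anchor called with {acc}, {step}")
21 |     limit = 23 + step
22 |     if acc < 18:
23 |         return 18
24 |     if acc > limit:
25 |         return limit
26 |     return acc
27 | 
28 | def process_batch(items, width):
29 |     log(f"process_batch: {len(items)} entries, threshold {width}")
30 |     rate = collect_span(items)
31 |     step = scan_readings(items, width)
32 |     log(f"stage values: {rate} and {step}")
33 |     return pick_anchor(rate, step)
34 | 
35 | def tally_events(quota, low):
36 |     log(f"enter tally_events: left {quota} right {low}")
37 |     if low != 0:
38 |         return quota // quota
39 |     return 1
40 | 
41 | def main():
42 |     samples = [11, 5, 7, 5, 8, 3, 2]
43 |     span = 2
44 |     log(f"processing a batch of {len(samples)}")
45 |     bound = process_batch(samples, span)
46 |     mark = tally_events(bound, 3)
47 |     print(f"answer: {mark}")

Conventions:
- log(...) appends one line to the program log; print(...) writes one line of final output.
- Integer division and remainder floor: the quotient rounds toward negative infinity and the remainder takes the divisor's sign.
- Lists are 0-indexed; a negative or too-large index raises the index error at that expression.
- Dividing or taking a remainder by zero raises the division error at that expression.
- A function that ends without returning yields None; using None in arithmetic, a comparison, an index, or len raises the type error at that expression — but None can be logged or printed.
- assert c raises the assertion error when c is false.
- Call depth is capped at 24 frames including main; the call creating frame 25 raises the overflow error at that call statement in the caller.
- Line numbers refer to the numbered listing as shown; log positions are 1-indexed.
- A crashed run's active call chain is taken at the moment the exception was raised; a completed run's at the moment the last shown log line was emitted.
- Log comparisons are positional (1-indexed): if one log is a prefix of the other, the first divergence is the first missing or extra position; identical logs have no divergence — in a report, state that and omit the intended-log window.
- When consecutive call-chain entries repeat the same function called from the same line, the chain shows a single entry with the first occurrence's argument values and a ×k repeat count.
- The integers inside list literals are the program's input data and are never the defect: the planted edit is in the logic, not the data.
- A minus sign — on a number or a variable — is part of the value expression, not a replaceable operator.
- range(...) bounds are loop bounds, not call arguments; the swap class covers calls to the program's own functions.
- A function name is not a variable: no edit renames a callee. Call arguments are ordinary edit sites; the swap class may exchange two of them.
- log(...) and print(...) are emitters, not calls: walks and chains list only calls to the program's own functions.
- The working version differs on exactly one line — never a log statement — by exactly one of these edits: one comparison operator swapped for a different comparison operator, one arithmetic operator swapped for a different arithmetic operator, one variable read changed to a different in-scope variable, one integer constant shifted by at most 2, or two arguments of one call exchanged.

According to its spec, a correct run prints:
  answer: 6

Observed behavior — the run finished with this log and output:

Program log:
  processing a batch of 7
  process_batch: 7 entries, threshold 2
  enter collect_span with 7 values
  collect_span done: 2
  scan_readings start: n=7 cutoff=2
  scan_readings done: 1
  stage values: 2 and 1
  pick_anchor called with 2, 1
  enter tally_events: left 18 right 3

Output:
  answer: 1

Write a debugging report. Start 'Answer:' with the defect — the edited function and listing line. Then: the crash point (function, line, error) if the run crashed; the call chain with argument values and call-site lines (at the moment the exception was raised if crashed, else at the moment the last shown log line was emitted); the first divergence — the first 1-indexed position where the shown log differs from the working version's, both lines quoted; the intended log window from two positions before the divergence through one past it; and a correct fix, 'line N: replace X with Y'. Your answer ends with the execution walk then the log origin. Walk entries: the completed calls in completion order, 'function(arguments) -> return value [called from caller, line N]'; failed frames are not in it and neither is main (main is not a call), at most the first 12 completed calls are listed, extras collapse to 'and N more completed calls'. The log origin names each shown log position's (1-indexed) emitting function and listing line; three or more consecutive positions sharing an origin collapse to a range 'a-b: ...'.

Answer: the defect is in tally_events at line 38.
Core observation: No log line changed; the fault shows up purely in the output.
Call chain: main -> tally_events(18, 3) (called at line 46).
First divergence: none; the two logs match at every position.
Execution walk:
  collect_span([11, 5, 7, 5, 8, 3, 2]) -> 2  [called from process_batch, line 30]
  scan_readings([11, 5, 7, 5, 8, 3, 2], 2) -> 1  [called from process_batch, line 31]
  pick_anchor(2, 1) -> 18  [called from process_batch, line 33]
  process_batch([11, 5, 7, 5, 8, 3, 2], 2) -> 18  [called from main, line 45]
  tally_events(18, 3) -> 1  [called from main, line 46]
Origin of each log line:
  1 — main, line 44
  2 — process_batch, line 29
  3 — collect_span, line 2
  4 — collect_span, line 7
  5 — scan_readings, line 11
  6 — scan_readings, line 16
  7 — process_batch, line 32
  8 — pick_anchor, line 20
  9 — tally_events, line 36
A correct fix: line 38: replace `quota // quota` with `quota // low`.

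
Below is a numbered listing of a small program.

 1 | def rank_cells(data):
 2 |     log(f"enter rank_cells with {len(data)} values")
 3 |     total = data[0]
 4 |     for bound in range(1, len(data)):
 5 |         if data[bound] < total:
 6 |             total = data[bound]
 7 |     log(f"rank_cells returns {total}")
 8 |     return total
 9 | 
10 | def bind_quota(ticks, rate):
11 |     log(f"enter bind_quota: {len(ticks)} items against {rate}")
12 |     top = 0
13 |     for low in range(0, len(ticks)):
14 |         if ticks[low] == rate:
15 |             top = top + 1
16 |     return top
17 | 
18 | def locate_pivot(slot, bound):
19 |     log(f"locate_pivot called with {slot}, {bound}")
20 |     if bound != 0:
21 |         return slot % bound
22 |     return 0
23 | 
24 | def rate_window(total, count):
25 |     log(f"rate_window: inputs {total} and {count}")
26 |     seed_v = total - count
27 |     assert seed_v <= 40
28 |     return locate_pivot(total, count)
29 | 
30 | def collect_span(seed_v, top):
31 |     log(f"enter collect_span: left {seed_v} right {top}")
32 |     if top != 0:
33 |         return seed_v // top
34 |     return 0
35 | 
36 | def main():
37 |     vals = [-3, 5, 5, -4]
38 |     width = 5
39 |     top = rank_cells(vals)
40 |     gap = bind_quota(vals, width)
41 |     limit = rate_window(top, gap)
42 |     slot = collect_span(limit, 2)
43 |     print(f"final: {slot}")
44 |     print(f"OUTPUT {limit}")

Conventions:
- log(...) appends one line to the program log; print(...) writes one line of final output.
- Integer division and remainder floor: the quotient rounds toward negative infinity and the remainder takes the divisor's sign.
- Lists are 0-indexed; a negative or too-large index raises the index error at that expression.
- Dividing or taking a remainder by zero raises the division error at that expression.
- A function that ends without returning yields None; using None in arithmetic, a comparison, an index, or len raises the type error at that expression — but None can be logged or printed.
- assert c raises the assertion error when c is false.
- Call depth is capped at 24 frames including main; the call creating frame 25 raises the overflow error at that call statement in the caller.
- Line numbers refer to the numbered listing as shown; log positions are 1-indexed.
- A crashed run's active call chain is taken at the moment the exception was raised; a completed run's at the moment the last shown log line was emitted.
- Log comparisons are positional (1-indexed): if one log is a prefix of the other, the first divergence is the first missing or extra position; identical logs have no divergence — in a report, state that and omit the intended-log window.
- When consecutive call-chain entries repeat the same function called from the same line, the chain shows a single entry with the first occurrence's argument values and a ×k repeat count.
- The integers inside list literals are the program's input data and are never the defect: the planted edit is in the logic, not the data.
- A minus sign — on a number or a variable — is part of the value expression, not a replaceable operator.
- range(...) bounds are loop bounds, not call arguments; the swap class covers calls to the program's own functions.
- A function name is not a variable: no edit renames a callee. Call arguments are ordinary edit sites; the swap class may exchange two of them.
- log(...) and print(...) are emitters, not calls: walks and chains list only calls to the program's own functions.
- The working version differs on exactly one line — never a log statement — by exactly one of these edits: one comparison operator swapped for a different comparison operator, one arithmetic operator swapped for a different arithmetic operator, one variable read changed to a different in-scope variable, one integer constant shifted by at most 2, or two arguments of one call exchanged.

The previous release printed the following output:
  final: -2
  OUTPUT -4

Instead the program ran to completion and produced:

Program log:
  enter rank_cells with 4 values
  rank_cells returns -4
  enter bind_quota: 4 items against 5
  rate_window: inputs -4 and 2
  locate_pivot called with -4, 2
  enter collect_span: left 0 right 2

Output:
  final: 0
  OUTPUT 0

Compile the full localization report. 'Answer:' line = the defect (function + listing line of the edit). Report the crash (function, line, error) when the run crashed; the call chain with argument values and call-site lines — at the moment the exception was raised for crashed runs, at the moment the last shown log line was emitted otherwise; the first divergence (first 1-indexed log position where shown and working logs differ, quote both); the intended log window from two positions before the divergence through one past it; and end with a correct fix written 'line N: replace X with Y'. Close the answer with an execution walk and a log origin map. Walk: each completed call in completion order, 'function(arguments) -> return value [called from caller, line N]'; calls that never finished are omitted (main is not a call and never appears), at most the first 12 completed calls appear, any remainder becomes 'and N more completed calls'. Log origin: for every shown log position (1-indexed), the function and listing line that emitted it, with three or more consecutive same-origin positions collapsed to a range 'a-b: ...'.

Answer: the defect is in rate_window at line 28.
The tell: Everything matches until log position 5, which reads 'locate_pivot called with -4, 2' in place of 'locate_pivot called with -4, -6'.
Call chain: main -> collect_span(0, 2) (called at line 42).
First divergence: position 5 — shown 'locate_pivot called with -4, 2', intended 'locate_pivot called with -4, -6'.
Intended log window:
  3: enter bind_quota: 4 items against 5
  4: rate_window: inputs -4 and 2
  5: locate_pivot called with -4, -6
  6: enter collect_span: left -4 right 2
Execution walk:
  rank_cells([-3, 5, 5, -4]) -> -4  [called from main, line 39]
  bind_quota([-3, 5, 5, -4], 5) -> 2  [called from main, line 40]
  locate_pivot(-4, 2) -> 0  [called from rate_window, line 28]
  rate_window(-4, 2) -> 0  [called from main, line 41]
  collect_span(0, 2) -> 0  [called from main, line 42]
Log origins:
  1 — rank_cells, line 2
  2 — rank_cells, line 7
  3 — bind_quota, line 11
  4 — rate_window, line 25
  5 — locate_pivot, line 19
  6 — collect_span, line 31
A correct fix: line 28: replace `count` with `seed_v`.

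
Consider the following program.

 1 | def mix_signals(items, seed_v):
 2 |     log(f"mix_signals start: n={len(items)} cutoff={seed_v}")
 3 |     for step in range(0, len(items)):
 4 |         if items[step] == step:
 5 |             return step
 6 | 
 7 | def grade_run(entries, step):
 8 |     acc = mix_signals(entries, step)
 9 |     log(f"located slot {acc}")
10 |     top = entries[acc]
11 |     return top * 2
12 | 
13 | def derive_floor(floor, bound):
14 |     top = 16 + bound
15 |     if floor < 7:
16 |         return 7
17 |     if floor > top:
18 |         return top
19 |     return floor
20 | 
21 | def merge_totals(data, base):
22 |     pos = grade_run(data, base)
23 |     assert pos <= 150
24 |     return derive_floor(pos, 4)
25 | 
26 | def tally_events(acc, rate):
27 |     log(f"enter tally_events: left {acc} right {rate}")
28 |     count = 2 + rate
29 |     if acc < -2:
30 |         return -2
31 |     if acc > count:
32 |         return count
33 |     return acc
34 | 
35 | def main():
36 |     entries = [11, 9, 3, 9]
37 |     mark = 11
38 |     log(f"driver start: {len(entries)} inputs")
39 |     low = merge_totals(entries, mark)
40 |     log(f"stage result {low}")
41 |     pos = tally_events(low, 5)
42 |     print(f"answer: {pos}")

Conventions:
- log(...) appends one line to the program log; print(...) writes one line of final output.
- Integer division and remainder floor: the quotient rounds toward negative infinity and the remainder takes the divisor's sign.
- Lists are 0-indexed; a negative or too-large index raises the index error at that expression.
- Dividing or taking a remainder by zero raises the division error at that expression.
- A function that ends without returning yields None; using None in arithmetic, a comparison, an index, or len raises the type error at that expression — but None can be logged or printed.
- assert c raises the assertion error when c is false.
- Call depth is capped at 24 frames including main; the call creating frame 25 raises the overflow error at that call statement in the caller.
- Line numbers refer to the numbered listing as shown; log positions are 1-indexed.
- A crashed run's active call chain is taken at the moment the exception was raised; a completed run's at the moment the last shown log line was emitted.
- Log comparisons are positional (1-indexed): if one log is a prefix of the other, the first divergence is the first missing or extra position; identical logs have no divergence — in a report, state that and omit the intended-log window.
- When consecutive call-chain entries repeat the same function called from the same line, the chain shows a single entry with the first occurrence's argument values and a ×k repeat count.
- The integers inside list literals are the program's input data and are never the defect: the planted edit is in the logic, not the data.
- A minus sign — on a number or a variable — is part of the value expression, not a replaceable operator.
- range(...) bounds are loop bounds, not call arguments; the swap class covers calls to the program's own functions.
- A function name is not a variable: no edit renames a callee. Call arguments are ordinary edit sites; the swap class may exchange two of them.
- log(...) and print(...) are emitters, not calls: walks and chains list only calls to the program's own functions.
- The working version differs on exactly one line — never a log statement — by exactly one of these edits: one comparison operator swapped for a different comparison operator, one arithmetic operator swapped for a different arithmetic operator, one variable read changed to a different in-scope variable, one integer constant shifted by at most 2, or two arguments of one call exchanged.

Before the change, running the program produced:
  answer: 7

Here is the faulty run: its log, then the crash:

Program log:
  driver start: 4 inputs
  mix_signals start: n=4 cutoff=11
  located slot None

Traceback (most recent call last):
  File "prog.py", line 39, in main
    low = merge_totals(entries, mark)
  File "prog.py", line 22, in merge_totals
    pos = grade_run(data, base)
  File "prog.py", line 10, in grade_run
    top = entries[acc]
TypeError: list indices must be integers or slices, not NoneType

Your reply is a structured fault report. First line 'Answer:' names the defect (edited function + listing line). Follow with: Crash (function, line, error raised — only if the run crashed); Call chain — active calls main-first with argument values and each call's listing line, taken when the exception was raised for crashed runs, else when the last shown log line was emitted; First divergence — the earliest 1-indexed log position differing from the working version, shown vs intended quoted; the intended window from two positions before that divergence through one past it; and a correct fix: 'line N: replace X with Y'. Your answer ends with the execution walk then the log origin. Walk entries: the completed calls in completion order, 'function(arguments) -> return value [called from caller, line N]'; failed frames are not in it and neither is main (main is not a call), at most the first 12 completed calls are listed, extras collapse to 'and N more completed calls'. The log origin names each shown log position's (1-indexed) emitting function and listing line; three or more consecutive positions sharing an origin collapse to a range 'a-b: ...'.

Answer: the defect is in mix_signals at line 4.
Key fact: The log first diverges at position 3: the faulty run prints 'located slot None' where the working version prints 'located slot 0'.
Crash: grade_run, line 10, TypeError.
Call chain: main -> merge_totals([11, 9, 3, 9], 11) (called at line 39) -> grade_run([11, 9, 3, 9], 11) (called at line 22).
First divergence: position 3 — shown 'located slot None', intended 'located slot 0'.
Intended log window:
  1: driver start: 4 inputs
  2: mix_signals start: n=4 cutoff=11
  3: located slot 0
  4: stage result 20
Execution walk:
  mix_signals([11, 9, 3, 9], 11) -> None  [called from grade_run, line 8]
Log origin:
  1: from main, line 38
  2: from mix_signals, line 2
  3: from grade_run, line 9
A correct fix: line 4: replace `items[step] == step` with `items[step] == seed_v`.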